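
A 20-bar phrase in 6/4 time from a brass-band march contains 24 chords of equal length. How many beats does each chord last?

20 bars × 6 beats/bar = 120 beats total.
120 beats ÷ 24 chords = 5 beats per chord.

5 beats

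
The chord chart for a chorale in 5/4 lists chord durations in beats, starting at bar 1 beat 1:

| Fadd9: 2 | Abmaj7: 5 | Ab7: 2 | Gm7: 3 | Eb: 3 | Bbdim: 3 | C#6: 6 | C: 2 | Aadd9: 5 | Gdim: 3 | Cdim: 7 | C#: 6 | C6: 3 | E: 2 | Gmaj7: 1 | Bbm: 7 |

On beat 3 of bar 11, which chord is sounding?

Beat 3 of bar 11 is beat (11−1)×5 + 3 = 53 overall.
Running totals: Fadd9 ends at 2, Abmaj7 ends at 7, Ab7 ends at 9, Gm7 ends at 12, Eb ends at 15, Bbdim ends at 18, C#6 ends at 24, C ends at 26, Aadd9 ends at 31, Gdim ends at 34, Cdim ends at 41, C# ends at 47, C6 ends at 50, E ends at 52, Gmaj7 ends at 53.
Beat 53 falls within Gmaj7.

Gmaj7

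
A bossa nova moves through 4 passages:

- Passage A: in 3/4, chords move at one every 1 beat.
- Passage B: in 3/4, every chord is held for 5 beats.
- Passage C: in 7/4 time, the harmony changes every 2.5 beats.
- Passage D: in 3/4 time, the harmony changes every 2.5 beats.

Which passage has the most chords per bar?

Passage A

A: 3 beats/bar ÷ 1 beat/chord = 3 chords/bar.
B: 3 beats/bar ÷ 5 beats/chord = 0.6 chords/bar.
C: 7 beats/bar ÷ 2.5 beats/chord = 2.8 chords/bar.
D: 3 beats/bar ÷ 2.5 beats/chord = 1.2 chords/bar.
Fastest is A at 3 chords/bar.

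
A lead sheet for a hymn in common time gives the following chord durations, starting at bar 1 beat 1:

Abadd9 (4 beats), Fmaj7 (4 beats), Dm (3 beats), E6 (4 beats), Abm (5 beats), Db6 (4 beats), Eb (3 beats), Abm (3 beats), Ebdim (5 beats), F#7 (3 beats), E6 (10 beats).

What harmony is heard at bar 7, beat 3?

Eb

Beat 3 of bar 7 is beat (7−1)×4 + 3 = 27 overall.
Running totals: Abadd9 ends at 4, Fmaj7 ends at 8, Dm ends at 11, E6 ends at 15, Abm ends at 20, Db6 ends at 24, Eb ends at 27.
Beat 27 falls within Eb.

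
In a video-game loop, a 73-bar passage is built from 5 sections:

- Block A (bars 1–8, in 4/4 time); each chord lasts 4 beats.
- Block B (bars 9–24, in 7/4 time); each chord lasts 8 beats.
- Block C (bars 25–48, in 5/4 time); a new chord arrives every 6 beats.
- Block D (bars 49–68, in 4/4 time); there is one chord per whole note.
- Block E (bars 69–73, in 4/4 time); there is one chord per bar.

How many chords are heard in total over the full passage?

A: 8·4 = 32 beats, 32/4 = 8 chords.
B: 16·7 = 112 beats, 112/8 = 14 chords.
C: 24·5 = 120 beats, 120/6 = 20 chords.
D: 20·4 = 80 beats, 80/4 = 20 chords.
E: 5·4 = 20 beats, 20/4 = 5 chords.
Total: 8 + 14 + 20 + 20 + 5 = 67.

67 chords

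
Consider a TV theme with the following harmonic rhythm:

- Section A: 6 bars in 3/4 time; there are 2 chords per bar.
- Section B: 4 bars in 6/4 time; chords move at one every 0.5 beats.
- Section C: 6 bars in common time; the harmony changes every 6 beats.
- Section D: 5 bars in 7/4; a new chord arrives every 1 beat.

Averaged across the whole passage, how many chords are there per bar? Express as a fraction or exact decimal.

A: 6 bars of 3 beats is 18 beats; at 1.5 beats each that's 12 chords.
B: 4 bars of 6 beats is 24 beats; at 0.5 beats each that's 48 chords.
C: 6 bars of 4 beats is 24 beats; at 6 beats each that's 4 chords.
D: 5 bars of 7 beats is 35 beats; at 1 beat each that's 35 chords.
Overall: 99 chords over 21 bars → 99/21 = 33/7 chords per bar.

33/7 chords per bar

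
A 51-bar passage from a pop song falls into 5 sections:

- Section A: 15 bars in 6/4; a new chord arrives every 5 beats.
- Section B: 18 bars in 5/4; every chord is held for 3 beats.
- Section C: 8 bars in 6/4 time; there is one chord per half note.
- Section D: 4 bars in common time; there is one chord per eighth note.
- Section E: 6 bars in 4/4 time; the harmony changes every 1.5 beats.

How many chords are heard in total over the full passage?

A: 15 bars × 6 beats = 90 beats; 5 beats/chord → 18 chords.
B: 18 bars × 5 beats = 90 beats; 3 beats/chord → 30 chords.
C: 8 bars × 6 beats = 48 beats; 2 beats/chord → 24 chords.
D: 4 bars × 4 beats = 16 beats; 0.5 beats/chord → 32 chords.
E: 6 bars × 4 beats = 24 beats; 1.5 beats/chord → 16 chords.
Total: 18 + 30 + 24 + 32 + 16 = 120.

120 chords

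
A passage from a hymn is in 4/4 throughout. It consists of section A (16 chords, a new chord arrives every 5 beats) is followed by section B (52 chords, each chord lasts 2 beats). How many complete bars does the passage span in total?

A: 16 × 5 = 80 beats = 20 bars.
B: 52 × 2 = 104 beats = 26 bars.
Total: 20 + 26 = 46 bars.

46 bars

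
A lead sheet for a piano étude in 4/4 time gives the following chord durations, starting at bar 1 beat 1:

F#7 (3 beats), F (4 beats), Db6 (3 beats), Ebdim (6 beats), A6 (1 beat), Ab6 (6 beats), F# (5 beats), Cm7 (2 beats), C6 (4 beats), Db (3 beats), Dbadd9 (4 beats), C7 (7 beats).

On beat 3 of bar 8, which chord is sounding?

Beat 3 of bar 8 is beat (8−1)×4 + 3 = 31 overall.
Running totals: F#7 ends at 3, F ends at 7, Db6 ends at 10, Ebdim ends at 16, A6 ends at 17, Ab6 ends at 23, F# ends at 28, Cm7 ends at 30, C6 ends at 34.
Beat 31 falls within C6.

C6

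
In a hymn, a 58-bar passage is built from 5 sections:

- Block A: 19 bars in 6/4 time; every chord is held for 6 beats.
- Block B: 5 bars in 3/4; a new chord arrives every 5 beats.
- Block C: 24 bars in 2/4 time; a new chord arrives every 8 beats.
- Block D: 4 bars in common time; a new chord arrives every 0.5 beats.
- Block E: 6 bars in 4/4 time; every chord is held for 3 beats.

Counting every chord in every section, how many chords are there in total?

A: 19 bars × 6 beats = 114 beats; 6 beats/chord → 19 chords.
B: 5 bars × 3 beats = 15 beats; 5 beats/chord → 3 chords.
C: 24 bars × 2 beats = 48 beats; 8 beats/chord → 6 chords.
D: 4 bars × 4 beats = 16 beats; 0.5 beats/chord → 32 chords.
E: 6 bars × 4 beats = 24 beats; 3 beats/chord → 8 chords.
Total: 19 + 3 + 6 + 32 + 8 = 68.

68 chords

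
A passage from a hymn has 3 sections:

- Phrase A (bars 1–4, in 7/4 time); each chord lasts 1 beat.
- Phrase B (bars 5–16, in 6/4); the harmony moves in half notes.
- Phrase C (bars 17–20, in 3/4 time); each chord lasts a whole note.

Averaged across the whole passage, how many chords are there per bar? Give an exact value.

3.35 chords per bar

A: 4 × 7 = 28 beats ÷ 1 = 28 chords.
B: 12 × 6 = 72 beats ÷ 2 = 36 chords.
C: 4 × 3 = 12 beats ÷ 4 = 3 chords.
Overall: 67 chords over 20 bars → 67/20 = 3.35 chords per bar.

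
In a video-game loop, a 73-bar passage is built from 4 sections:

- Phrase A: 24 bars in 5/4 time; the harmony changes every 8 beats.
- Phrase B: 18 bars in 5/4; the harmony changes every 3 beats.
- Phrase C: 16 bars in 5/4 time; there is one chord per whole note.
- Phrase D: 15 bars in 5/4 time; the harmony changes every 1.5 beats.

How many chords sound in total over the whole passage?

A: 24 bars × 5 beats = 120 beats; 8 beats/chord → 15 chords.
B: 18 bars × 5 beats = 90 beats; 3 beats/chord → 30 chords.
C: 16 bars × 5 beats = 80 beats; 4 beats/chord → 20 chords.
D: 15 bars × 5 beats = 75 beats; 1.5 beats/chord → 50 chords.
Total: 15 + 30 + 20 + 50 = 115.

115 chords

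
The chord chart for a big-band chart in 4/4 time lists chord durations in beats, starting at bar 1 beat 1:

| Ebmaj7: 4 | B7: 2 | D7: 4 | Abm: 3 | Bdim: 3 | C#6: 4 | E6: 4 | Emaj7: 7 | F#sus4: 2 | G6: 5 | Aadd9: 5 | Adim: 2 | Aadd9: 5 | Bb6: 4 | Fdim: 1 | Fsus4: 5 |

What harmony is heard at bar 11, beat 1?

Aadd9

Beat 1 of bar 11 is beat (11−1)×4 + 1 = 41 overall.
Running totals: Ebmaj7 ends at 4, B7 ends at 6, D7 ends at 10, Abm ends at 13, Bdim ends at 16, C#6 ends at 20, E6 ends at 24, Emaj7 ends at 31, F#sus4 ends at 33, G6 ends at 38, Aadd9 ends at 43.
Beat 41 falls within Aadd9.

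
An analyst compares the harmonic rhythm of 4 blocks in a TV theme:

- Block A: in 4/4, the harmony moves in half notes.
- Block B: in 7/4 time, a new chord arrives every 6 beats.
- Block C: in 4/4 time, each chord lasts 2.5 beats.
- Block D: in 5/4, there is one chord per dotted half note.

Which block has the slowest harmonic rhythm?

A: 4/2 = 2 chords/bar.
B: 7/6 = 7/6 chords/bar.
C: 4/2.5 = 1.6 chords/bar.
D: 5/3 = 5/3 chords/bar.
Slowest is B at 7/6 chords/bar.

Block B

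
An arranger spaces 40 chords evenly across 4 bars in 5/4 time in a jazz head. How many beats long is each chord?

4 bars × 5 beats/bar = 20 beats total.
20 beats ÷ 40 chords = 0.5 beats per chord.
(That is an eighth note.)

0.5 beats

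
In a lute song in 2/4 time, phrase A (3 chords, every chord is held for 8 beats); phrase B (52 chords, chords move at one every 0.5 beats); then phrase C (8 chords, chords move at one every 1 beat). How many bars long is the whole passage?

A: 3 × 8 = 24 beats = 12 bars.
B: 52 × 0.5 = 26 beats = 13 bars.
C: 8 × 1 = 8 beats = 4 bars.
Total: 12 + 13 + 4 = 29 bars.

29 bars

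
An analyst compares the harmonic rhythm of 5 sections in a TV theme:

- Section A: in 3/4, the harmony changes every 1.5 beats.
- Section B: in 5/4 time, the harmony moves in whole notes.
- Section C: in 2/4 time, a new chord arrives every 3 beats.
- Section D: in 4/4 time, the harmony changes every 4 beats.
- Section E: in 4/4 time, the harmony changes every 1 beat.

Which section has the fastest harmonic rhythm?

A: each chord is 1.5 beats in 3/4, so 2 per bar.
B: each chord is 4 beats in 5/4, so 1.25 per bar.
C: each chord is 3 beats in 2/4, so 2/3 per bar.
D: each chord is 4 beats in 4/4, so 1 per bar.
E: each chord is 1 beat in 4/4, so 4 per bar.
Fastest is E at 4 chords/bar.

Section E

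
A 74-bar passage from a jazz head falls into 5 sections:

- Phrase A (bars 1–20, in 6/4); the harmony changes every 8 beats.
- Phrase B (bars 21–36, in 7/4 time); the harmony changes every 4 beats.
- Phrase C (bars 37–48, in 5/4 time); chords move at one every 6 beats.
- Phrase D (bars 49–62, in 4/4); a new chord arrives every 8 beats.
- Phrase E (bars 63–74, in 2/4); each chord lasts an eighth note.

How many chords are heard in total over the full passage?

A has 120 beats and chords last 8 each, so 15 chords.
B has 112 beats and chords last 4 each, so 28 chords.
C has 60 beats and chords last 6 each, so 10 chords.
D has 56 beats and chords last 8 each, so 7 chords.
E has 24 beats and chords last 0.5 each, so 48 chords.
Total: 15 + 28 + 10 + 7 + 48 = 108.

108 chords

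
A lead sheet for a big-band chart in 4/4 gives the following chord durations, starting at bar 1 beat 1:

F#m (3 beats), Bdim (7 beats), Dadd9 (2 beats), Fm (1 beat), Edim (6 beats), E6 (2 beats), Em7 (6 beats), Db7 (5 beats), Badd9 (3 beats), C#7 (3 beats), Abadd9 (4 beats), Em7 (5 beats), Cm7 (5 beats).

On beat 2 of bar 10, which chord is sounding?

C#7

Beat 2 of bar 10 is beat (10−1)×4 + 2 = 38 overall.
Running totals: F#m ends at 3, Bdim ends at 10, Dadd9 ends at 12, Fm ends at 13, Edim ends at 19, E6 ends at 21, Em7 ends at 27, Db7 ends at 32, Badd9 ends at 35, C#7 ends at 38.
Beat 38 falls within C#7.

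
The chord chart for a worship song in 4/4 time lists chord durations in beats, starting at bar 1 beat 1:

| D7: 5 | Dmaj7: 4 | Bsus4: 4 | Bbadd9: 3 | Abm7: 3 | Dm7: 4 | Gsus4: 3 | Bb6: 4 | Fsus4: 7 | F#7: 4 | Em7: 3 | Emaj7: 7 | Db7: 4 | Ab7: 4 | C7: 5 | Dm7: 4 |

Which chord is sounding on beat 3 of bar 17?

Dm7

Beat 3 of bar 17 is beat (17−1)×4 + 3 = 67 overall.
Running totals: D7 ends at 5, Dmaj7 ends at 9, Bsus4 ends at 13, Bbadd9 ends at 16, Abm7 ends at 19, Dm7 ends at 23, Gsus4 ends at 26, Bb6 ends at 30, Fsus4 ends at 37, F#7 ends at 41, Em7 ends at 44, Emaj7 ends at 51, Db7 ends at 55, Ab7 ends at 59, C7 ends at 64, Dm7 ends at 68.
Beat 67 falls within Dm7.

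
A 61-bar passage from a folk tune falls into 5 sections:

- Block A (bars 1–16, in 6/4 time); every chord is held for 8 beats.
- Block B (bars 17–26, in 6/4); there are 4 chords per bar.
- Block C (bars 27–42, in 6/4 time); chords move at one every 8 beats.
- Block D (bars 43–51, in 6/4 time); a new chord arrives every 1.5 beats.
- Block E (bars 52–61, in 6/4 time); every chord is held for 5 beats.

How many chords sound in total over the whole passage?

112 chords

A has 96 beats and chords last 8 each, so 12 chords.
B has 60 beats and chords last 1.5 each, so 40 chords.
C has 96 beats and chords last 8 each, so 12 chords.
D has 54 beats and chords last 1.5 each, so 36 chords.
E has 60 beats and chords last 5 each, so 12 chords.
Total: 12 + 40 + 12 + 36 + 12 = 112.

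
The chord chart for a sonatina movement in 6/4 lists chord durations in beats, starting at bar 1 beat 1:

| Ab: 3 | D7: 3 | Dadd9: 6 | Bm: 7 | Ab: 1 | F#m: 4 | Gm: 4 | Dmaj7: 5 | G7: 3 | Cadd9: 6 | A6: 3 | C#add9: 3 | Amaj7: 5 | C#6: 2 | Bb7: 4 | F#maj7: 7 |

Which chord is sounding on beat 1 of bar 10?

C#6

Beat 1 of bar 10 is beat (10−1)×6 + 1 = 55 overall.
Running totals: Ab ends at 3, D7 ends at 6, Dadd9 ends at 12, Bm ends at 19, Ab ends at 20, F#m ends at 24, Gm ends at 28, Dmaj7 ends at 33, G7 ends at 36, Cadd9 ends at 42, A6 ends at 45, C#add9 ends at 48, Amaj7 ends at 53, C#6 ends at 55.
Beat 55 falls within C#6.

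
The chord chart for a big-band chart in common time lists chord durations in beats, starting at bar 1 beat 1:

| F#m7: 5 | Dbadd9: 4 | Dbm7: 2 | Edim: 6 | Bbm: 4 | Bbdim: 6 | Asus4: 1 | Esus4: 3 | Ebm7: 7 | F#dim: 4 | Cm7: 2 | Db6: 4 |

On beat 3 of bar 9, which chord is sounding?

Beat 3 of bar 9 is beat (9−1)×4 + 3 = 35 overall.
Running totals: F#m7 ends at 5, Dbadd9 ends at 9, Dbm7 ends at 11, Edim ends at 17, Bbm ends at 21, Bbdim ends at 27, Asus4 ends at 28, Esus4 ends at 31, Ebm7 ends at 38.
Beat 35 falls within Ebm7.

Ebm7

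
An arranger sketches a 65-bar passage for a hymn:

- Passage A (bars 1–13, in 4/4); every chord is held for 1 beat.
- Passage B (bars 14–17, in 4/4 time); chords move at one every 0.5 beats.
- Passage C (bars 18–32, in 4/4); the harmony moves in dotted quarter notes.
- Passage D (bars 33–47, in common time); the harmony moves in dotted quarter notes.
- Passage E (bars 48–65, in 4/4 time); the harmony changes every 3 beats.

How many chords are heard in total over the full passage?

A: 13 bars × 4 beats = 52 beats; 1 beat/chord → 52 chords.
B: 4 bars × 4 beats = 16 beats; 0.5 beats/chord → 32 chords.
C: 15 bars × 4 beats = 60 beats; 1.5 beats/chord → 40 chords.
D: 15 bars × 4 beats = 60 beats; 1.5 beats/chord → 40 chords.
E: 18 bars × 4 beats = 72 beats; 3 beats/chord → 24 chords.
Total: 52 + 32 + 40 + 40 + 24 = 188.

188 chords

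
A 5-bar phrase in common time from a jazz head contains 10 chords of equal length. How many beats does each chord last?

2 beats

5 bars × 4 beats/bar = 20 beats total.
20 beats ÷ 10 chords = 2 beats per chord.
(That is a half note.)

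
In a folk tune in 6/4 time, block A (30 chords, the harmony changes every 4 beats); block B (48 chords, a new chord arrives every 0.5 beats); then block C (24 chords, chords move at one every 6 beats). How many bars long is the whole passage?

A: 30 × 4 = 120 beats = 20 bars.
B: 48 × 0.5 = 24 beats = 4 bars.
C: 24 × 6 = 144 beats = 24 bars.
Total: 20 + 4 + 24 = 48 bars.

48 bars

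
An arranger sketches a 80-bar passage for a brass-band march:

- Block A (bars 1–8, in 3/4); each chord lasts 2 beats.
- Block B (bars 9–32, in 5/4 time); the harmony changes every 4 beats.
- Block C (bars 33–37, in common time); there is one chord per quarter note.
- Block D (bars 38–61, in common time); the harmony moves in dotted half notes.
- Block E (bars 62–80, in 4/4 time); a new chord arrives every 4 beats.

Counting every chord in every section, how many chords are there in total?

A: 8 bars × 3 beats = 24 beats; 2 beats/chord → 12 chords.
B: 24 bars × 5 beats = 120 beats; 4 beats/chord → 30 chords.
C: 5 bars × 4 beats = 20 beats; 1 beat/chord → 20 chords.
D: 24 bars × 4 beats = 96 beats; 3 beats/chord → 32 chords.
E: 19 bars × 4 beats = 76 beats; 4 beats/chord → 19 chords.
Total: 12 + 30 + 20 + 32 + 19 = 113.

113 chords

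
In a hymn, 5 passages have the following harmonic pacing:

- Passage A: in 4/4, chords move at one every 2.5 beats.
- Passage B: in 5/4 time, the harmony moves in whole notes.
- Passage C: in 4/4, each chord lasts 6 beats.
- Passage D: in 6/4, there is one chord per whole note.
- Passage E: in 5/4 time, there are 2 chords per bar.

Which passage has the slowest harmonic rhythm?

Passage C

A: 4 beats/bar ÷ 2.5 beats/chord = 1.6 chords/bar.
B: 5 beats/bar ÷ 4 beats/chord = 1.25 chords/bar.
C: 4 beats/bar ÷ 6 beats/chord = 2/3 chords/bar.
D: 6 beats/bar ÷ 4 beats/chord = 1.5 chords/bar.
E: 5 beats/bar ÷ 2.5 beats/chord = 2 chords/bar.
Slowest is C at 2/3 chords/bar.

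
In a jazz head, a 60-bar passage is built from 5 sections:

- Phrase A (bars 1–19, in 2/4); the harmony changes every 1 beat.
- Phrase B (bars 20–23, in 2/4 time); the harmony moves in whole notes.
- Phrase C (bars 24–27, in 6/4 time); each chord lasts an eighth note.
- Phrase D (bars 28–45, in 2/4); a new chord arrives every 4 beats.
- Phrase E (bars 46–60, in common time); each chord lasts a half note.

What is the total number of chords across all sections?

127 chords

A: 19 bars × 2 beats = 38 beats; 1 beat/chord → 38 chords.
B: 4 bars × 2 beats = 8 beats; 4 beats/chord → 2 chords.
C: 4 bars × 6 beats = 24 beats; 0.5 beats/chord → 48 chords.
D: 18 bars × 2 beats = 36 beats; 4 beats/chord → 9 chords.
E: 15 bars × 4 beats = 60 beats; 2 beats/chord → 30 chords.
Total: 38 + 2 + 48 + 9 + 30 = 127.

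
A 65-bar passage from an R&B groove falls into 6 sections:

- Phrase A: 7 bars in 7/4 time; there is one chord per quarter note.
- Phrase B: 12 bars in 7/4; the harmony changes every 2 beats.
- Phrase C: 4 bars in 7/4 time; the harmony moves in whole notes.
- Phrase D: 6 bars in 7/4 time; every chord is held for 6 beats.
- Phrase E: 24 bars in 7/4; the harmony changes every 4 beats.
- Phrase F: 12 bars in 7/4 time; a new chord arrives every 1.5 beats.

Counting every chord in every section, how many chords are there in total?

A: 7 bars × 7 beats = 49 beats; 1 beat/chord → 49 chords.
B: 12 bars × 7 beats = 84 beats; 2 beats/chord → 42 chords.
C: 4 bars × 7 beats = 28 beats; 4 beats/chord → 7 chords.
D: 6 bars × 7 beats = 42 beats; 6 beats/chord → 7 chords.
E: 24 bars × 7 beats = 168 beats; 4 beats/chord → 42 chords.
F: 12 bars × 7 beats = 84 beats; 1.5 beats/chord → 56 chords.
Total: 49 + 42 + 7 + 7 + 42 + 56 = 203.

203 chords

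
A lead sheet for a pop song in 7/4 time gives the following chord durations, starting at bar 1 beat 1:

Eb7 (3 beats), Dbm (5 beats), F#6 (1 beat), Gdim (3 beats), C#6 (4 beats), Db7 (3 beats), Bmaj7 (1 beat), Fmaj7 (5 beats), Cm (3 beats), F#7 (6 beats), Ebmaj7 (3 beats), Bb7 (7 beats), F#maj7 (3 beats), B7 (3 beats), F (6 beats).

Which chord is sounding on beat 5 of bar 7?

F#maj7

Beat 5 of bar 7 is beat (7−1)×7 + 5 = 47 overall.
Running totals: Eb7 ends at 3, Dbm ends at 8, F#6 ends at 9, Gdim ends at 12, C#6 ends at 16, Db7 ends at 19, Bmaj7 ends at 20, Fmaj7 ends at 25, Cm ends at 28, F#7 ends at 34, Ebmaj7 ends at 37, Bb7 ends at 44, F#maj7 ends at 47.
Beat 47 falls within F#maj7.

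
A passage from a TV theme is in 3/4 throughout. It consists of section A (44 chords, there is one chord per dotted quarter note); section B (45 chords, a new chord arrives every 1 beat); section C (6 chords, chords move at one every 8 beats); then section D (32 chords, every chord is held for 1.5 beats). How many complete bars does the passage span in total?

69 bars

A: 44 × 1.5 = 66 beats = 22 bars.
B: 45 × 1 = 45 beats = 15 bars.
C: 6 × 8 = 48 beats = 16 bars.
D: 32 × 1.5 = 48 beats = 16 bars.
Total: 22 + 15 + 16 + 16 = 69 bars.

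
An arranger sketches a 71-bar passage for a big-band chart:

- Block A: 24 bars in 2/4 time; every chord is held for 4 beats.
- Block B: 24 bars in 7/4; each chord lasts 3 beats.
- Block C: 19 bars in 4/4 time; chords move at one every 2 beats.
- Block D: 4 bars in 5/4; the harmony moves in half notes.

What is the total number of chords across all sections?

116 chords

A has 48 beats and chords last 4 each, so 12 chords.
B has 168 beats and chords last 3 each, so 56 chords.
C has 76 beats and chords last 2 each, so 38 chords.
D has 20 beats and chords last 2 each, so 10 chords.
Total: 12 + 56 + 38 + 10 = 116.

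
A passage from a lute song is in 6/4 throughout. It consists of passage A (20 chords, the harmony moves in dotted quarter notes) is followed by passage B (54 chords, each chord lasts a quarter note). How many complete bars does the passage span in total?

14 bars

A: 20 × 1.5 = 30 beats = 5 bars.
B: 54 × 1 = 54 beats = 9 bars.
Total: 5 + 9 = 14 bars.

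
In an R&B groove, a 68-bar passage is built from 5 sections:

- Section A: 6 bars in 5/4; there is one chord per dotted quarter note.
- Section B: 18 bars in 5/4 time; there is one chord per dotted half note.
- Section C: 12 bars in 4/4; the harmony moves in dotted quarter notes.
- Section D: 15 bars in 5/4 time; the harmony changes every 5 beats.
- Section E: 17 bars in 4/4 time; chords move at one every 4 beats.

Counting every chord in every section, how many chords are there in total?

A: 6·5 = 30 beats, 30/1.5 = 20 chords.
B: 18·5 = 90 beats, 90/3 = 30 chords.
C: 12·4 = 48 beats, 48/1.5 = 32 chords.
D: 15·5 = 75 beats, 75/5 = 15 chords.
E: 17·4 = 68 beats, 68/4 = 17 chords.
Total: 20 + 30 + 32 + 15 + 17 = 114.

114 chords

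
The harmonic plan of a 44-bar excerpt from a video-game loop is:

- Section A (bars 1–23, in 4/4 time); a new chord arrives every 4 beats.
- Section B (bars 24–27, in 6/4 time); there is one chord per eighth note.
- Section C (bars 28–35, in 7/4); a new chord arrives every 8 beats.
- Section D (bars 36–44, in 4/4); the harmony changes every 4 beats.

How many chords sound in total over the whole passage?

A: 23·4 = 92 beats, 92/4 = 23 chords.
B: 4·6 = 24 beats, 24/0.5 = 48 chords.
C: 8·7 = 56 beats, 56/8 = 7 chords.
D: 9·4 = 36 beats, 36/4 = 9 chords.
Total: 23 + 48 + 7 + 9 = 87.

87 chords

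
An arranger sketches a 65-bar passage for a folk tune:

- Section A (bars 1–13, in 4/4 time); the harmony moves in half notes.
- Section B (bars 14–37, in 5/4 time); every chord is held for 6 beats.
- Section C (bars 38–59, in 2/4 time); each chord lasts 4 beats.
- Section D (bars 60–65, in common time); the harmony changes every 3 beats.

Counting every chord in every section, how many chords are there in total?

65 chords

A: 13·4 = 52 beats, 52/2 = 26 chords.
B: 24·5 = 120 beats, 120/6 = 20 chords.
C: 22·2 = 44 beats, 44/4 = 11 chords.
D: 6·4 = 24 beats, 24/3 = 8 chords.
Total: 26 + 20 + 11 + 8 = 65.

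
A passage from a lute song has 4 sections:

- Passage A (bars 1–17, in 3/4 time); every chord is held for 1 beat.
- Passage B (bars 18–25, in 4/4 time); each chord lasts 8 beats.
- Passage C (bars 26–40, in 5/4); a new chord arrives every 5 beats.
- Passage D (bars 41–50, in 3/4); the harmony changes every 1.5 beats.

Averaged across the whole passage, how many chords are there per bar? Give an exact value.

1.8 chords per bar

A: 17 × 3 = 51 beats ÷ 1 = 51 chords.
B: 8 × 4 = 32 beats ÷ 8 = 4 chords.
C: 15 × 5 = 75 beats ÷ 5 = 15 chords.
D: 10 × 3 = 30 beats ÷ 1.5 = 20 chords.
Overall: 90 chords over 50 bars → 90/50 = 1.8 chords per bar.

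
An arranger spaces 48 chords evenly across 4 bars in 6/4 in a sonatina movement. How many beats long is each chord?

4 bars × 6 beats/bar = 24 beats total.
24 beats ÷ 48 chords = 0.5 beats per chord.
(That is an eighth note.)

0.5 beats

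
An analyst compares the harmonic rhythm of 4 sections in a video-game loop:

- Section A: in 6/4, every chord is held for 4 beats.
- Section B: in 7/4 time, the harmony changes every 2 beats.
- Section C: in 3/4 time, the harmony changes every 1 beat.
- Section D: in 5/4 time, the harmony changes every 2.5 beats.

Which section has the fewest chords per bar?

Section A

A: 6 beats/bar ÷ 4 beats/chord = 1.5 chords/bar.
B: 7 beats/bar ÷ 2 beats/chord = 3.5 chords/bar.
C: 3 beats/bar ÷ 1 beat/chord = 3 chords/bar.
D: 5 beats/bar ÷ 2.5 beats/chord = 2 chords/bar.
Slowest is A at 1.5 chords/bar.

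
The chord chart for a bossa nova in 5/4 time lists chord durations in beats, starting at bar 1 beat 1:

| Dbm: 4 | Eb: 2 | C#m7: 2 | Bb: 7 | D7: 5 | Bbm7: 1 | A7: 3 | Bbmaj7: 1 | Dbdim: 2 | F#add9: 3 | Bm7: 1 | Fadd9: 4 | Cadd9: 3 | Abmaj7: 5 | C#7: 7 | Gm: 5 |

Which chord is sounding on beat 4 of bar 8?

Beat 4 of bar 8 is beat (8−1)×5 + 4 = 39 overall.
Running totals: Dbm ends at 4, Eb ends at 6, C#m7 ends at 8, Bb ends at 15, D7 ends at 20, Bbm7 ends at 21, A7 ends at 24, Bbmaj7 ends at 25, Dbdim ends at 27, F#add9 ends at 30, Bm7 ends at 31, Fadd9 ends at 35, Cadd9 ends at 38, Abmaj7 ends at 43.
Beat 39 falls within Abmaj7.

Abmaj7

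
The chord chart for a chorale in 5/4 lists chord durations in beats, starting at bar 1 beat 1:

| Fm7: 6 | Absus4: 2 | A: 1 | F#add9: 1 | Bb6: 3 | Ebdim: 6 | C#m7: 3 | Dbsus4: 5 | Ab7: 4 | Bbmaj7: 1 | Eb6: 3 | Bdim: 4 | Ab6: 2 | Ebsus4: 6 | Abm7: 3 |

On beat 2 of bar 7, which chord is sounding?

Bbmaj7

Beat 2 of bar 7 is beat (7−1)×5 + 2 = 32 overall.
Running totals: Fm7 ends at 6, Absus4 ends at 8, A ends at 9, F#add9 ends at 10, Bb6 ends at 13, Ebdim ends at 19, C#m7 ends at 22, Dbsus4 ends at 27, Ab7 ends at 31, Bbmaj7 ends at 32.
Beat 32 falls within Bbmaj7.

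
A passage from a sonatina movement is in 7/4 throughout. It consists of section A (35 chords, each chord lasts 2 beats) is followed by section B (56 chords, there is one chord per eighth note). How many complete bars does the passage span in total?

A: 35 × 2 = 70 beats = 10 bars.
B: 56 × 0.5 = 28 beats = 4 bars.
Total: 10 + 4 = 14 bars.

14 bars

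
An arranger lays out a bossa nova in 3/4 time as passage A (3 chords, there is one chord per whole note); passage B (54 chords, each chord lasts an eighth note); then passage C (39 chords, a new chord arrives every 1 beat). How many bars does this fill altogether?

26 bars

A: 3 × 4 = 12 beats = 4 bars.
B: 54 × 0.5 = 27 beats = 9 bars.
C: 39 × 1 = 39 beats = 13 bars.
Total: 4 + 9 + 13 = 26 bars.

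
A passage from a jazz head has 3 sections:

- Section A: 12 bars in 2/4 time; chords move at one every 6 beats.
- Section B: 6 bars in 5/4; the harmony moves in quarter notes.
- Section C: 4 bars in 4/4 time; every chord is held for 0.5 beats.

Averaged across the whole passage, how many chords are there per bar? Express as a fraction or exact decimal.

A: 12 bars of 2 beats is 24 beats; at 6 beats each that's 4 chords.
B: 6 bars of 5 beats is 30 beats; at 1 beat each that's 30 chords.
C: 4 bars of 4 beats is 16 beats; at 0.5 beats each that's 32 chords.
Overall: 66 chords over 22 bars → 66/22 = 3 chords per bar.

3 chords per bar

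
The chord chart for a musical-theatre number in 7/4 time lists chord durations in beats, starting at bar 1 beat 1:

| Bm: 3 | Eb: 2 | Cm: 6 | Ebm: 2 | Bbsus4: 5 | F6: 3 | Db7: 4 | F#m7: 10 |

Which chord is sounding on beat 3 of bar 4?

Db7

Beat 3 of bar 4 is beat (4−1)×7 + 3 = 24 overall.
Running totals: Bm ends at 3, Eb ends at 5, Cm ends at 11, Ebm ends at 13, Bbsus4 ends at 18, F6 ends at 21, Db7 ends at 25.
Beat 24 falls within Db7.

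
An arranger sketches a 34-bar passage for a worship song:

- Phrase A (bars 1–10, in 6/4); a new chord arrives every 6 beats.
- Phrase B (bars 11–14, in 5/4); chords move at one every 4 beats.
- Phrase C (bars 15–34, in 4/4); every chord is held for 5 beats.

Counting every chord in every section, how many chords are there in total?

31 chords

A: 10 bars × 6 beats = 60 beats; 6 beats/chord → 10 chords.
B: 4 bars × 5 beats = 20 beats; 4 beats/chord → 5 chords.
C: 20 bars × 4 beats = 80 beats; 5 beats/chord → 16 chords.
Total: 10 + 5 + 16 = 31.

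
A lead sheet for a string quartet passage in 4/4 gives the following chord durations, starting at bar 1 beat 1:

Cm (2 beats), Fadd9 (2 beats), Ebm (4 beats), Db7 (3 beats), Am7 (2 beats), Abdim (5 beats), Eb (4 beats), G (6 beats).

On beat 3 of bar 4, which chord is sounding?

Beat 3 of bar 4 is beat (4−1)×4 + 3 = 15 overall.
Running totals: Cm ends at 2, Fadd9 ends at 4, Ebm ends at 8, Db7 ends at 11, Am7 ends at 13, Abdim ends at 18.
Beat 15 falls within Abdim.

Abdim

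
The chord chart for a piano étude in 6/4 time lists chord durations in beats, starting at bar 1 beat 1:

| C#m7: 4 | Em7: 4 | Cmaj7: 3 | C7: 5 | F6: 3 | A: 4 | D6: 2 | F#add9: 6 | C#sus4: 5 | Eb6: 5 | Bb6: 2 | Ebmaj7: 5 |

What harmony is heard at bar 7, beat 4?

Eb6

Beat 4 of bar 7 is beat (7−1)×6 + 4 = 40 overall.
Running totals: C#m7 ends at 4, Em7 ends at 8, Cmaj7 ends at 11, C7 ends at 16, F6 ends at 19, A ends at 23, D6 ends at 25, F#add9 ends at 31, C#sus4 ends at 36, Eb6 ends at 41.
Beat 40 falls within Eb6.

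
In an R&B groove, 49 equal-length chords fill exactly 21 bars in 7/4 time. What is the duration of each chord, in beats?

21 bars × 7 beats/bar = 147 beats total.
147 beats ÷ 49 chords = 3 beats per chord.
(That is a dotted half note.)

3 beats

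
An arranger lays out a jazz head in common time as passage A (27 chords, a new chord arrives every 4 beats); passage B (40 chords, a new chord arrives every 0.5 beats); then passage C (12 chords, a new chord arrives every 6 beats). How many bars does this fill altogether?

A: 27 × 4 = 108 beats = 27 bars.
B: 40 × 0.5 = 20 beats = 5 bars.
C: 12 × 6 = 72 beats = 18 bars.
Total: 27 + 5 + 18 = 50 bars.

50 bars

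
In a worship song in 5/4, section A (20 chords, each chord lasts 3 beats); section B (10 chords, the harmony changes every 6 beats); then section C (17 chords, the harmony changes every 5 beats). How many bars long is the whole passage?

41 bars

A: 20 × 3 = 60 beats = 12 bars.
B: 10 × 6 = 60 beats = 12 bars.
C: 17 × 5 = 85 beats = 17 bars.
Total: 12 + 12 + 17 = 41 bars.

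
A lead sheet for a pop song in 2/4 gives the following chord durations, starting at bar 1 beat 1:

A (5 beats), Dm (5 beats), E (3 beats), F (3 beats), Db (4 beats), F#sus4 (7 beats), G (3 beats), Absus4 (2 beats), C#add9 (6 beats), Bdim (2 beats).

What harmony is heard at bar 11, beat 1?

F#sus4

Beat 1 of bar 11 is beat (11−1)×2 + 1 = 21 overall.
Running totals: A ends at 5, Dm ends at 10, E ends at 13, F ends at 16, Db ends at 20, F#sus4 ends at 27.
Beat 21 falls within F#sus4.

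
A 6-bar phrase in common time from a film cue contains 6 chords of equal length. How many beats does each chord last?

6 bars × 4 beats/bar = 24 beats total.
24 beats ÷ 6 chords = 4 beats per chord.
(That is a whole note.)

4 beats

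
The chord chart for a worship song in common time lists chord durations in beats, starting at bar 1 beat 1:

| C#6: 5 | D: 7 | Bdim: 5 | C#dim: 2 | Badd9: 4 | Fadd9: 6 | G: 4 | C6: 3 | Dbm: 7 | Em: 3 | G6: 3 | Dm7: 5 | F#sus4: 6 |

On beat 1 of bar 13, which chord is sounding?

Beat 1 of bar 13 is beat (13−1)×4 + 1 = 49 overall.
Running totals: C#6 ends at 5, D ends at 12, Bdim ends at 17, C#dim ends at 19, Badd9 ends at 23, Fadd9 ends at 29, G ends at 33, C6 ends at 36, Dbm ends at 43, Em ends at 46, G6 ends at 49.
Beat 49 falls within G6.

G6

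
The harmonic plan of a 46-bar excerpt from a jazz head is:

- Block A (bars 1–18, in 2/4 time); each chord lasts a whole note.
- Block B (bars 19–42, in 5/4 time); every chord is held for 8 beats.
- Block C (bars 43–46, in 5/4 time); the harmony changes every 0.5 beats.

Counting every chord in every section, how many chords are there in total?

64 chords

A has 36 beats and chords last 4 each, so 9 chords.
B has 120 beats and chords last 8 each, so 15 chords.
C has 20 beats and chords last 0.5 each, so 40 chords.
Total: 9 + 15 + 40 = 64.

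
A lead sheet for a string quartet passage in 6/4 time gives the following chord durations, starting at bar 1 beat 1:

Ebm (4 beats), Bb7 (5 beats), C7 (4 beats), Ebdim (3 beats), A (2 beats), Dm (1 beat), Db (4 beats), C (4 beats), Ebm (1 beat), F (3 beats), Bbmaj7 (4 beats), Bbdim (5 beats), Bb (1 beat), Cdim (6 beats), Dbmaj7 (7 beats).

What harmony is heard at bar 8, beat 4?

Beat 4 of bar 8 is beat (8−1)×6 + 4 = 46 overall.
Running totals: Ebm ends at 4, Bb7 ends at 9, C7 ends at 13, Ebdim ends at 16, A ends at 18, Dm ends at 19, Db ends at 23, C ends at 27, Ebm ends at 28, F ends at 31, Bbmaj7 ends at 35, Bbdim ends at 40, Bb ends at 41, Cdim ends at 47.
Beat 46 falls within Cdim.

Cdim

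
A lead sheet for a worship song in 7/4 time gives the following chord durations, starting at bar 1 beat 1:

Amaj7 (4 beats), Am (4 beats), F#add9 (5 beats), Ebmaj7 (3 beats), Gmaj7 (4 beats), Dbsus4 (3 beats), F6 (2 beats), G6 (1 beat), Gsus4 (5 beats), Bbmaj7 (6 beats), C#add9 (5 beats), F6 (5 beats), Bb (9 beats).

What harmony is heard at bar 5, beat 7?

Bbmaj7

Beat 7 of bar 5 is beat (5−1)×7 + 7 = 35 overall.
Running totals: Amaj7 ends at 4, Am ends at 8, F#add9 ends at 13, Ebmaj7 ends at 16, Gmaj7 ends at 20, Dbsus4 ends at 23, F6 ends at 25, G6 ends at 26, Gsus4 ends at 31, Bbmaj7 ends at 37.
Beat 35 falls within Bbmaj7.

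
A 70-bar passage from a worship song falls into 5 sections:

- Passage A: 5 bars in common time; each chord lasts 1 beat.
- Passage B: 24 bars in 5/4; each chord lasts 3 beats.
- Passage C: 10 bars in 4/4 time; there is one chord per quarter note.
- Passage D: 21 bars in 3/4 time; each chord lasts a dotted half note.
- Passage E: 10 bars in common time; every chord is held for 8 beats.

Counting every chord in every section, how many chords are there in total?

A: 5 bars × 4 beats = 20 beats; 1 beat/chord → 20 chords.
B: 24 bars × 5 beats = 120 beats; 3 beats/chord → 40 chords.
C: 10 bars × 4 beats = 40 beats; 1 beat/chord → 40 chords.
D: 21 bars × 3 beats = 63 beats; 3 beats/chord → 21 chords.
E: 10 bars × 4 beats = 40 beats; 8 beats/chord → 5 chords.
Total: 20 + 40 + 40 + 21 + 5 = 126.

126 chords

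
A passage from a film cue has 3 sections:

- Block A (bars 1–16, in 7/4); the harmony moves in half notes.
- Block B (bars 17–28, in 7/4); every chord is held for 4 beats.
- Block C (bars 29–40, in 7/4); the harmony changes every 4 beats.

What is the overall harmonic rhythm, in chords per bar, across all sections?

A: 16 × 7 = 112 beats ÷ 2 = 56 chords.
B: 12 × 7 = 84 beats ÷ 4 = 21 chords.
C: 12 × 7 = 84 beats ÷ 4 = 21 chords.
Overall: 98 chords over 40 bars → 98/40 = 2.45 chords per bar.

2.45 chords per bar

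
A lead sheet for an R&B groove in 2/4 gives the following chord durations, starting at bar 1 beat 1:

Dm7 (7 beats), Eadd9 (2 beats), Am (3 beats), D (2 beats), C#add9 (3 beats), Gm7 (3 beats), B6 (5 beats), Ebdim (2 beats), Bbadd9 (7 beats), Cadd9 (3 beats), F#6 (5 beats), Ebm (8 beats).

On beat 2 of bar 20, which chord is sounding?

F#6

Beat 2 of bar 20 is beat (20−1)×2 + 2 = 40 overall.
Running totals: Dm7 ends at 7, Eadd9 ends at 9, Am ends at 12, D ends at 14, C#add9 ends at 17, Gm7 ends at 20, B6 ends at 25, Ebdim ends at 27, Bbadd9 ends at 34, Cadd9 ends at 37, F#6 ends at 42.
Beat 40 falls within F#6.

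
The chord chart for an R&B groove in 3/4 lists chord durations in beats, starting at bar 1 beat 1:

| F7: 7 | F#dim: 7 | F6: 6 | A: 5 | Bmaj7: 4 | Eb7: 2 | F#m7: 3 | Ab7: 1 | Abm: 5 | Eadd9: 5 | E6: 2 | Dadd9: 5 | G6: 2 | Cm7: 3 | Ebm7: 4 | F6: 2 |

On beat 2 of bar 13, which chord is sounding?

Abm

Beat 2 of bar 13 is beat (13−1)×3 + 2 = 38 overall.
Running totals: F7 ends at 7, F#dim ends at 14, F6 ends at 20, A ends at 25, Bmaj7 ends at 29, Eb7 ends at 31, F#m7 ends at 34, Ab7 ends at 35, Abm ends at 40.
Beat 38 falls within Abm.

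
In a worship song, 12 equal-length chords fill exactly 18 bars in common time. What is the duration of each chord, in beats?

6 beats

18 bars × 4 beats/bar = 72 beats total.
72 beats ÷ 12 chords = 6 beats per chord.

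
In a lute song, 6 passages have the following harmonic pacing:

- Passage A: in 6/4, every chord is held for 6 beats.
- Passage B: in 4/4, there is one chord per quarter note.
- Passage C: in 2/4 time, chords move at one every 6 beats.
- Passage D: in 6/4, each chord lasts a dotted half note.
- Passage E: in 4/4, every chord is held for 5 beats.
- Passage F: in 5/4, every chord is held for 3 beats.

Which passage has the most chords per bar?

Passage B

A: 6 beats/bar ÷ 6 beats/chord = 1 chord/bar.
B: 4 beats/bar ÷ 1 beat/chord = 4 chords/bar.
C: 2 beats/bar ÷ 6 beats/chord = 1/3 chords/bar.
D: 6 beats/bar ÷ 3 beats/chord = 2 chords/bar.
E: 4 beats/bar ÷ 5 beats/chord = 0.8 chords/bar.
F: 5 beats/bar ÷ 3 beats/chord = 5/3 chords/bar.
Fastest is B at 4 chords/bar.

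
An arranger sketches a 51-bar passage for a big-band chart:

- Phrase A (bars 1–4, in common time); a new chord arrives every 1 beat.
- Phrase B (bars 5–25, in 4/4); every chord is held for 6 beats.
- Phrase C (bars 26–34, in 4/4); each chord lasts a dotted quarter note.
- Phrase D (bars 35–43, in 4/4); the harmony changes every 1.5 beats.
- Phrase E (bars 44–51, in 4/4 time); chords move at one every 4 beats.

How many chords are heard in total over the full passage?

86 chords

A: 4·4 = 16 beats, 16/1 = 16 chords.
B: 21·4 = 84 beats, 84/6 = 14 chords.
C: 9·4 = 36 beats, 36/1.5 = 24 chords.
D: 9·4 = 36 beats, 36/1.5 = 24 chords.
E: 8·4 = 32 beats, 32/4 = 8 chords.
Total: 16 + 14 + 24 + 24 + 8 = 86.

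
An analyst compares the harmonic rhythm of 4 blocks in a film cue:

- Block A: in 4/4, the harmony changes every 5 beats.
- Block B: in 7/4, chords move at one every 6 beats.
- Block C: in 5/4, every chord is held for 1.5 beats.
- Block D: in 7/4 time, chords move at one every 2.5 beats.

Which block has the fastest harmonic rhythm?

A: 4/5 = 0.8 chords/bar.
B: 7/6 = 7/6 chords/bar.
C: 5/1.5 = 10/3 chords/bar.
D: 7/2.5 = 2.8 chords/bar.
Fastest is C at 10/3 chords/bar.

Block C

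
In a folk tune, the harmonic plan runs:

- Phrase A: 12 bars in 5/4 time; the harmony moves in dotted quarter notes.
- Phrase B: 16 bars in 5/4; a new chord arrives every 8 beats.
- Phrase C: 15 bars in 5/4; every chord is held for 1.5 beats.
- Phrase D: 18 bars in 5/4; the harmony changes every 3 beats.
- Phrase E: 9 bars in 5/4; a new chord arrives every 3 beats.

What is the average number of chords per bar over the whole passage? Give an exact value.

A: 12 × 5 = 60 beats ÷ 1.5 = 40 chords.
B: 16 × 5 = 80 beats ÷ 8 = 10 chords.
C: 15 × 5 = 75 beats ÷ 1.5 = 50 chords.
D: 18 × 5 = 90 beats ÷ 3 = 30 chords.
E: 9 × 5 = 45 beats ÷ 3 = 15 chords.
Overall: 145 chords over 70 bars → 145/70 = 29/14 chords per bar.

29/14 chords per bar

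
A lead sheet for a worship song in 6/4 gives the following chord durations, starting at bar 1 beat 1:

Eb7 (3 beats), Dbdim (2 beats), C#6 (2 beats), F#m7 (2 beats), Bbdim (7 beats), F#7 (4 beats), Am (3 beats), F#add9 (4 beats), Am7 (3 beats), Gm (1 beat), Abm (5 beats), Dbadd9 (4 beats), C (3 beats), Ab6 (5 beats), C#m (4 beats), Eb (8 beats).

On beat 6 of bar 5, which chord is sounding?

Beat 6 of bar 5 is beat (5−1)×6 + 6 = 30 overall.
Running totals: Eb7 ends at 3, Dbdim ends at 5, C#6 ends at 7, F#m7 ends at 9, Bbdim ends at 16, F#7 ends at 20, Am ends at 23, F#add9 ends at 27, Am7 ends at 30.
Beat 30 falls within Am7.

Am7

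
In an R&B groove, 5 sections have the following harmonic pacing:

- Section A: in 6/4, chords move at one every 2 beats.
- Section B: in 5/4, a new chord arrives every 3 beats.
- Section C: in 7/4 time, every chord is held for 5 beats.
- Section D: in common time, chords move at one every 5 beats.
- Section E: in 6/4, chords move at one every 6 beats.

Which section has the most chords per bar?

Section A

A: each chord is 2 beats in 6/4, so 3 per bar.
B: each chord is 3 beats in 5/4, so 5/3 per bar.
C: each chord is 5 beats in 7/4, so 1.4 per bar.
D: each chord is 5 beats in 4/4, so 0.8 per bar.
E: each chord is 6 beats in 6/4, so 1 per bar.
Fastest is A at 3 chords/bar.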